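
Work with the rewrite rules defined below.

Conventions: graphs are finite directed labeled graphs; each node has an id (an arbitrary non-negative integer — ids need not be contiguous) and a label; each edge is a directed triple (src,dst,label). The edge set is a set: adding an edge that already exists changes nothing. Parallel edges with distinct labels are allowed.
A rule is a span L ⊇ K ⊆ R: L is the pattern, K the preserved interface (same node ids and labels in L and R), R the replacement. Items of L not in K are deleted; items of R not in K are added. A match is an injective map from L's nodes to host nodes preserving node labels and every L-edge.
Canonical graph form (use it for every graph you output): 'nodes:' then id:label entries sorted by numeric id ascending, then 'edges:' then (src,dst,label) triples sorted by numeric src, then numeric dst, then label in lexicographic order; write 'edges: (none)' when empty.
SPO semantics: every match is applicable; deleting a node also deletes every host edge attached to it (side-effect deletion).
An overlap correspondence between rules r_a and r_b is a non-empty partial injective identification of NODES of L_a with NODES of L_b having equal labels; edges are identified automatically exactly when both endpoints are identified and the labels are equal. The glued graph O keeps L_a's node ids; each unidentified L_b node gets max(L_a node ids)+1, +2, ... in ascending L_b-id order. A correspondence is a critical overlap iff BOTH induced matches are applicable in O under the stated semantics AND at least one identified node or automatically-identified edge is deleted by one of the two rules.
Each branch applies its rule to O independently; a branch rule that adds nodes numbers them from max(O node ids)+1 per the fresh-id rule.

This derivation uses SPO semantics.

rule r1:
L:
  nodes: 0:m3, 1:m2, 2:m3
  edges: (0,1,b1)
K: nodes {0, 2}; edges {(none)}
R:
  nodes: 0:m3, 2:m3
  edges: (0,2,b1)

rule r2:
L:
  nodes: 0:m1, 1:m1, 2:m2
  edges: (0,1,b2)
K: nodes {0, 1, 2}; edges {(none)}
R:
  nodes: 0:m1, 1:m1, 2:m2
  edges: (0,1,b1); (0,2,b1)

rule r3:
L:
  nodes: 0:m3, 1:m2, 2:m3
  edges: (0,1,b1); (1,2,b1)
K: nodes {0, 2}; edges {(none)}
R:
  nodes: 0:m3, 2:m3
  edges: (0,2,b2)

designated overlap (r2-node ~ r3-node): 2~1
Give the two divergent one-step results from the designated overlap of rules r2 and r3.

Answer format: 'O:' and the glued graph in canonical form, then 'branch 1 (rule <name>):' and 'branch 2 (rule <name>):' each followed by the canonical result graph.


O:
nodes: 0:m1, 1:m1, 2:m2, 3:m3, 4:m3
edges: (0,1,b2); (2,4,b1); (3,2,b1)
branch 1 (rule r2):
nodes: 0:m1, 1:m1, 2:m2, 3:m3, 4:m3
edges: (0,1,b1); (0,2,b1); (2,4,b1); (3,2,b1)
branch 2 (rule r3):
nodes: 0:m1, 1:m1, 3:m3, 4:m3
edges: (0,1,b2); (3,4,b2)


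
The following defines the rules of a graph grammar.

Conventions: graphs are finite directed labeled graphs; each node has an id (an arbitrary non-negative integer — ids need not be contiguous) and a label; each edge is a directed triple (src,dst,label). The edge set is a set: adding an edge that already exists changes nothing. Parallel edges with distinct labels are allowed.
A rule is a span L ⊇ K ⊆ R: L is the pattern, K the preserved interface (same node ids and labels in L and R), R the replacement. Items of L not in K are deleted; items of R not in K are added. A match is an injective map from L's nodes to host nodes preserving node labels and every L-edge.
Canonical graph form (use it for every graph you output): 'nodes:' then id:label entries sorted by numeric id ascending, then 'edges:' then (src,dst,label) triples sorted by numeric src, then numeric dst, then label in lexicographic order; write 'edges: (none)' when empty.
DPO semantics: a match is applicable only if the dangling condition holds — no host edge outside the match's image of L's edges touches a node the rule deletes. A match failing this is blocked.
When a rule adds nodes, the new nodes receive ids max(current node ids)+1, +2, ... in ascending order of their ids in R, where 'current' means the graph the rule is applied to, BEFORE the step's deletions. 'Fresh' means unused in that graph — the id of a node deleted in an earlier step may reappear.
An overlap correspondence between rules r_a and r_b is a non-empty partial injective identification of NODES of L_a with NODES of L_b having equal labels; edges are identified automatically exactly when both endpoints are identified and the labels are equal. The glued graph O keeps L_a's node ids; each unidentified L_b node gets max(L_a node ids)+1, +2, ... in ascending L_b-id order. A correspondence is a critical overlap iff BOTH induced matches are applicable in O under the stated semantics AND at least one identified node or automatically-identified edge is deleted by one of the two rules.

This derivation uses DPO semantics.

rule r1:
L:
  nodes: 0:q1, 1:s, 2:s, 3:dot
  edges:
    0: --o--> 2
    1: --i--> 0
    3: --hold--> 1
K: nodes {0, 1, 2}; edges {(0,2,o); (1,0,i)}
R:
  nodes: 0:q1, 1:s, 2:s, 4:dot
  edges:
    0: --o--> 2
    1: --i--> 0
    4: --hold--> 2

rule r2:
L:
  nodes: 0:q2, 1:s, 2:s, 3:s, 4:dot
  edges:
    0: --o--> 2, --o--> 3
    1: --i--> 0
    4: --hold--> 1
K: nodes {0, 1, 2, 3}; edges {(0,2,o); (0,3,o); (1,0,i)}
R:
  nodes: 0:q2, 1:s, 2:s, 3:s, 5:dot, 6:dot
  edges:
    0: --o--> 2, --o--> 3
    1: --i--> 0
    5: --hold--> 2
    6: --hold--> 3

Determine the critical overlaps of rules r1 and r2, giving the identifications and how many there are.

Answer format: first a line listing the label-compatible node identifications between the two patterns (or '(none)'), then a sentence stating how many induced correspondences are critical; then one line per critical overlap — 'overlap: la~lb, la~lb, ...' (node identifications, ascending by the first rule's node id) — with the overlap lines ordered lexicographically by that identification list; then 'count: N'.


label-compatible node identifications between L(r1) and L(r2): 1~1, 1~2, 1~3, 2~1, 2~2, 2~3, 3~4
3 of the induced correspondences are critical overlaps of r1 and r2.
overlap: 1~1, 2~2, 3~4
overlap: 1~1, 2~3, 3~4
overlap: 1~1, 3~4
count: 3


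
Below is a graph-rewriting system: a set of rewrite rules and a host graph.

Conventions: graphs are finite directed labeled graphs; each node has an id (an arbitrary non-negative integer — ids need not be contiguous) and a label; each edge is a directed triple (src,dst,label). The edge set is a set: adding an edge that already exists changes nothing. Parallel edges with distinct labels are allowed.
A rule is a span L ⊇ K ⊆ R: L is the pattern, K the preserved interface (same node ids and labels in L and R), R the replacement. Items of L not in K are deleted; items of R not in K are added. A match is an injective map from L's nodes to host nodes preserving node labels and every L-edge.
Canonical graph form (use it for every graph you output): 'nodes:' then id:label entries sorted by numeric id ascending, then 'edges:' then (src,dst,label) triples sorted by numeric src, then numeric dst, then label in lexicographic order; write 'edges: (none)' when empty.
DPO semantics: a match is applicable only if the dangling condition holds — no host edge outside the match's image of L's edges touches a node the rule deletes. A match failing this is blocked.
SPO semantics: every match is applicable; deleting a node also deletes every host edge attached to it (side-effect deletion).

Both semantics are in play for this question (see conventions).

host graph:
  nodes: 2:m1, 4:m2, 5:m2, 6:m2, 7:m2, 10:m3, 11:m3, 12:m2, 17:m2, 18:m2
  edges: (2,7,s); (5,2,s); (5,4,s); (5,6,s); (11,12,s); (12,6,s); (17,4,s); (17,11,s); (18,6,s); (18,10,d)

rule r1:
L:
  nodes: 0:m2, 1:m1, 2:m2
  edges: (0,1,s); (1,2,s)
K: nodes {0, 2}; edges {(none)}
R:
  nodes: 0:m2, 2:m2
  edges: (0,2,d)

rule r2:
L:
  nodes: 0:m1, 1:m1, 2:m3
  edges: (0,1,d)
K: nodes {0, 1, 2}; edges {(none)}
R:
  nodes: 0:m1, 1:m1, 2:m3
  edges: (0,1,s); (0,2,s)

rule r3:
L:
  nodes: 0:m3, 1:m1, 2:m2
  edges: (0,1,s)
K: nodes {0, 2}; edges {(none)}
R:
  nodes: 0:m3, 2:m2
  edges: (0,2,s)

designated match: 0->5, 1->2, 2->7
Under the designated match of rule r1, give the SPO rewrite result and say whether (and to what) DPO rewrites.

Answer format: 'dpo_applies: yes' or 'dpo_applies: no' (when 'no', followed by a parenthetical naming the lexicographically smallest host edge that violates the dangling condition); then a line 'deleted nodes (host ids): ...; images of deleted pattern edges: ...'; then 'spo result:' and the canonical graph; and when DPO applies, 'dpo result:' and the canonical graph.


dpo_applies: yes
deleted nodes (host ids): 2; images of deleted pattern edges: (2,7,s); (5,2,s)
spo result:
nodes: 4:m2, 5:m2, 6:m2, 7:m2, 10:m3, 11:m3, 12:m2, 17:m2, 18:m2
edges: (5,4,s); (5,6,s); (5,7,d); (11,12,s); (12,6,s); (17,4,s); (17,11,s); (18,6,s); (18,10,d)
dpo result:
nodes: 4:m2, 5:m2, 6:m2, 7:m2, 10:m3, 11:m3, 12:m2, 17:m2, 18:m2
edges: (5,4,s); (5,6,s); (5,7,d); (11,12,s); (12,6,s); (17,4,s); (17,11,s); (18,6,s); (18,10,d)


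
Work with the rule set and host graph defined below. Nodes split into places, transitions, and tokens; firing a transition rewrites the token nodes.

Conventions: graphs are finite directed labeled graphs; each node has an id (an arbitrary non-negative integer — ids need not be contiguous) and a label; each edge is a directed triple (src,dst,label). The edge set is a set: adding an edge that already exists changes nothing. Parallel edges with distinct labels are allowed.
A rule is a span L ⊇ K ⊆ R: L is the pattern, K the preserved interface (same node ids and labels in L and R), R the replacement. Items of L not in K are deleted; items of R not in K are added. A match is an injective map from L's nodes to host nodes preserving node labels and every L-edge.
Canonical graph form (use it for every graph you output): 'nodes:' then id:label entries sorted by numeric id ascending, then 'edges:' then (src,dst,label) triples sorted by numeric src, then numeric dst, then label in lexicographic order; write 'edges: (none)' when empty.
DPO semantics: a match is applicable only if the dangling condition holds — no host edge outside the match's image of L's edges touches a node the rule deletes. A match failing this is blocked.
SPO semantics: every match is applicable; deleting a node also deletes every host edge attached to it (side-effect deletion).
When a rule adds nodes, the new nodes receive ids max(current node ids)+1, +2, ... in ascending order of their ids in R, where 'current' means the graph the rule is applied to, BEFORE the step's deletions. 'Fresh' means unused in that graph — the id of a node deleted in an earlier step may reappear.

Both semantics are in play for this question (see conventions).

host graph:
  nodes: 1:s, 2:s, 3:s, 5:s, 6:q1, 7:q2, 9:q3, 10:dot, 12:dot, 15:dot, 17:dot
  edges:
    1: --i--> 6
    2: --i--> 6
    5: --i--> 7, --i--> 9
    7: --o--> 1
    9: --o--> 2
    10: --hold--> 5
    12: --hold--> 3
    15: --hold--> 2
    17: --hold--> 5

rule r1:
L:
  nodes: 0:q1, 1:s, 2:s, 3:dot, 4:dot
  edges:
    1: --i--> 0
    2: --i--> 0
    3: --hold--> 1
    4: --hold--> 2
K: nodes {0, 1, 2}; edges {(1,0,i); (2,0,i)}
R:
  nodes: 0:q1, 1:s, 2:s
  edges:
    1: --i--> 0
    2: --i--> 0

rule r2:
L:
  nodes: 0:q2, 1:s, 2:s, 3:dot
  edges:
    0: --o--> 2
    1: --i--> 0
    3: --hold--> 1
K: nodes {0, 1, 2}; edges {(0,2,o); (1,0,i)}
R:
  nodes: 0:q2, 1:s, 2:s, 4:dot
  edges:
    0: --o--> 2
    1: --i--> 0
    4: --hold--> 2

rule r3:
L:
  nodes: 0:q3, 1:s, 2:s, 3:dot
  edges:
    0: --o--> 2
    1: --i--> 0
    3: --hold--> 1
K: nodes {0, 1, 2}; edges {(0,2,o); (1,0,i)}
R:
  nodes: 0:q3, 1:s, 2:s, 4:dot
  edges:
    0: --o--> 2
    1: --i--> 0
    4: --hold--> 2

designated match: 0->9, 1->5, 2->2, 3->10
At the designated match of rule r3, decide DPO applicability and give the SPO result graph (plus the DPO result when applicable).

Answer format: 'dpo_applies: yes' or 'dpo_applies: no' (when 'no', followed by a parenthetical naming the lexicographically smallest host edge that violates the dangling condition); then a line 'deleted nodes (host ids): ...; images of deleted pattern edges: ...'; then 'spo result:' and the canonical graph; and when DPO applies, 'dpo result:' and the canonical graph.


dpo_applies: yes
deleted nodes (host ids): 10; images of deleted pattern edges: (10,5,hold)
spo result:
nodes: 1:s, 2:s, 3:s, 5:s, 6:q1, 7:q2, 9:q3, 12:dot, 15:dot, 17:dot, 18:dot
edges: (1,6,i); (2,6,i); (5,7,i); (5,9,i); (7,1,o); (9,2,o); (12,3,hold); (15,2,hold); (17,5,hold); (18,2,hold)
dpo result:
nodes: 1:s, 2:s, 3:s, 5:s, 6:q1, 7:q2, 9:q3, 12:dot, 15:dot, 17:dot, 18:dot
edges: (1,6,i); (2,6,i); (5,7,i); (5,9,i); (7,1,o); (9,2,o); (12,3,hold); (15,2,hold); (17,5,hold); (18,2,hold)


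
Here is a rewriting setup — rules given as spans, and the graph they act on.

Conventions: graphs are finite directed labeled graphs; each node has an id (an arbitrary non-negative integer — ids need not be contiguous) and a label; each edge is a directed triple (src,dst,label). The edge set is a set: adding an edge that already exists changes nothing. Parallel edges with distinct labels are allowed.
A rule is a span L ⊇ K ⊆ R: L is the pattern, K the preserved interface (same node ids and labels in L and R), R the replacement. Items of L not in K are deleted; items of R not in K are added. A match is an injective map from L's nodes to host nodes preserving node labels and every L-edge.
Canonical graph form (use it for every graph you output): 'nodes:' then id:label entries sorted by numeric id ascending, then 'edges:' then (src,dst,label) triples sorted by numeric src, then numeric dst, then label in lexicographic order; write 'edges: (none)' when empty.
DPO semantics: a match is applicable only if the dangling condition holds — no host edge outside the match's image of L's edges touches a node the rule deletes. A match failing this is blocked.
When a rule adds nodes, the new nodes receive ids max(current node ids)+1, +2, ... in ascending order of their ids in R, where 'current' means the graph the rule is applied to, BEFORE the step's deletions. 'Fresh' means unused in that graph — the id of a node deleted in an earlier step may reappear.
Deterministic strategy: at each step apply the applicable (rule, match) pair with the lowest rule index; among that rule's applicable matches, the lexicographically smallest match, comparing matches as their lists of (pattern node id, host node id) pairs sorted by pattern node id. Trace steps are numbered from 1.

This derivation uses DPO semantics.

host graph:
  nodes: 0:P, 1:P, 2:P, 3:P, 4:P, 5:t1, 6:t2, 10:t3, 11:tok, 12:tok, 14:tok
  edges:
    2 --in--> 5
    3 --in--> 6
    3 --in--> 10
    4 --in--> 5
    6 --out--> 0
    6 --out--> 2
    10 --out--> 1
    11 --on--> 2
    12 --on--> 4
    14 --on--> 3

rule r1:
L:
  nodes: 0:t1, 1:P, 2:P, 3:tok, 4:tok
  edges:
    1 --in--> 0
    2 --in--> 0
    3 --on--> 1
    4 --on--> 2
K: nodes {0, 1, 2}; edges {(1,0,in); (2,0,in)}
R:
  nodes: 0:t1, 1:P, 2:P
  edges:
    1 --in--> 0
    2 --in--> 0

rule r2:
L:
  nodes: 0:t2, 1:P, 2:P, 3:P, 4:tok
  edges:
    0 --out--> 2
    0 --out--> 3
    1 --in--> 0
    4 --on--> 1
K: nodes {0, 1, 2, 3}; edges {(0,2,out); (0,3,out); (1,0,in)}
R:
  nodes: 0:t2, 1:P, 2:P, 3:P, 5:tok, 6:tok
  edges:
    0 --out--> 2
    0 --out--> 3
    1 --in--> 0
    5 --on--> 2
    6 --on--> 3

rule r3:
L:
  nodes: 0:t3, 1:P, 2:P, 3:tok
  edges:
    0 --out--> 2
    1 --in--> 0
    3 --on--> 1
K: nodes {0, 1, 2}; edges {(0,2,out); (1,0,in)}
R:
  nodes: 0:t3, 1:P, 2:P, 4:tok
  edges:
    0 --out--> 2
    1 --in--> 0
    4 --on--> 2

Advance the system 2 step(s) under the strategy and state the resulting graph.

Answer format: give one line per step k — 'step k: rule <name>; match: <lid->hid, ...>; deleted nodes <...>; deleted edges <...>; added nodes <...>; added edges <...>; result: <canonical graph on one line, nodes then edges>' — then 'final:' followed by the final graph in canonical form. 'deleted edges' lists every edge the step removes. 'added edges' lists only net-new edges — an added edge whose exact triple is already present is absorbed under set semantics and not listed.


step 1: rule r1; match: 0->5, 1->2, 2->4, 3->11, 4->12; deleted nodes 11, 12; deleted edges (11,2,on); (12,4,on); added nodes (none); added edges (none); result: nodes: 0:P, 1:P, 2:P, 3:P, 4:P, 5:t1, 6:t2, 10:t3, 14:tok edges: (2,5,in); (3,6,in); (3,10,in); (4,5,in); (6,0,out); (6,2,out); (10,1,out); (14,3,on)
step 2: rule r2; match: 0->6, 1->3, 2->0, 3->2, 4->14; deleted nodes 14; deleted edges (14,3,on); added nodes 15, 16; added edges (15,0,on); (16,2,on); result: nodes: 0:P, 1:P, 2:P, 3:P, 4:P, 5:t1, 6:t2, 10:t3, 15:tok, 16:tok edges: (2,5,in); (3,6,in); (3,10,in); (4,5,in); (6,0,out); (6,2,out); (10,1,out); (15,0,on); (16,2,on)
final:
nodes: 0:P, 1:P, 2:P, 3:P, 4:P, 5:t1, 6:t2, 10:t3, 15:tok, 16:tok
edges: (2,5,in); (3,6,in); (3,10,in); (4,5,in); (6,0,out); (6,2,out); (10,1,out); (15,0,on); (16,2,on)


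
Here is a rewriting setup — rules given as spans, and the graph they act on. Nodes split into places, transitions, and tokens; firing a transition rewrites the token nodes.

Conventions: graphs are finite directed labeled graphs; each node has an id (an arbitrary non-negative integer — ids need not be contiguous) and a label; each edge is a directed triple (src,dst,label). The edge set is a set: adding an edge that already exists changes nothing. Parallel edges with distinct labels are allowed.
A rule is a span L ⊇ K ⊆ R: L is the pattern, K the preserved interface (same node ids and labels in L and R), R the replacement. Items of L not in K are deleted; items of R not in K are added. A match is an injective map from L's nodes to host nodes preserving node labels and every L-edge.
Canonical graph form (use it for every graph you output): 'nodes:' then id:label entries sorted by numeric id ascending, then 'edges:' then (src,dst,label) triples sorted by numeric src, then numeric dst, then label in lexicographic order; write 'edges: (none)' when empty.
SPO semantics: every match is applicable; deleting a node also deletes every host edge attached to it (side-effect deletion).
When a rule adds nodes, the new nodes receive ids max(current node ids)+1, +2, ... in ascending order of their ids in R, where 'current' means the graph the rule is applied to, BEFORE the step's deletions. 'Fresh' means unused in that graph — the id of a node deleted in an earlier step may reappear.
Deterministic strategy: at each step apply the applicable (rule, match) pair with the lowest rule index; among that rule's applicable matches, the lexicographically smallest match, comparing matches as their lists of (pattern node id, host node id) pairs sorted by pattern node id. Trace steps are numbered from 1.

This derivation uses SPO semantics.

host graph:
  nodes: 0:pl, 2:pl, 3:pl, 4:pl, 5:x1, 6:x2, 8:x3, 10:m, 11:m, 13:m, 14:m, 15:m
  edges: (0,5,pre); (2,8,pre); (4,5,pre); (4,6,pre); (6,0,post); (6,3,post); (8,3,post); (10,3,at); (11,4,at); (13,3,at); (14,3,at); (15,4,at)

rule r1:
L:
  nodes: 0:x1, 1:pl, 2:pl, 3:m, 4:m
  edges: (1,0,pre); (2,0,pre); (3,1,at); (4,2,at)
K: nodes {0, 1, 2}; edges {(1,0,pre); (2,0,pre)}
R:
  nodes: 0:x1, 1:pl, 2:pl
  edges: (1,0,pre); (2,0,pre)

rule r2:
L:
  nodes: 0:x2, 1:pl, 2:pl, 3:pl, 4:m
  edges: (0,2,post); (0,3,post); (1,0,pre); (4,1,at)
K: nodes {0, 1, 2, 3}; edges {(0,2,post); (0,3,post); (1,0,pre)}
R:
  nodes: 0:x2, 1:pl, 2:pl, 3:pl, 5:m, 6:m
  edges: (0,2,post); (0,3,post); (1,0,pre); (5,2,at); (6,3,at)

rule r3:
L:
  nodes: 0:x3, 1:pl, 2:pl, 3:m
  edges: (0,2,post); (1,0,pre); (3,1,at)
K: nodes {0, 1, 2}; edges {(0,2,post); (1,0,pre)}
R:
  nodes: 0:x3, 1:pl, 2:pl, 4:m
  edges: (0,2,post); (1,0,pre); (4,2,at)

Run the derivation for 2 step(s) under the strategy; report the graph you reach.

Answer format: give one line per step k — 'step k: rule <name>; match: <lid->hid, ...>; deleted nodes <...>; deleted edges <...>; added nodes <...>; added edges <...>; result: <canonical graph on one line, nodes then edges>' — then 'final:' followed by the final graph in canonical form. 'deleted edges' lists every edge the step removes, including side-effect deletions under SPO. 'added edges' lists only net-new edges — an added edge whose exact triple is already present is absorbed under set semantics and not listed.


step 1: rule r2; match: 0->6, 1->4, 2->0, 3->3, 4->11; deleted nodes 11; deleted edges (11,4,at); added nodes 16, 17; added edges (16,0,at); (17,3,at); result: nodes: 0:pl, 2:pl, 3:pl, 4:pl, 5:x1, 6:x2, 8:x3, 10:m, 13:m, 14:m, 15:m, 16:m, 17:m edges: (0,5,pre); (2,8,pre); (4,5,pre); (4,6,pre); (6,0,post); (6,3,post); (8,3,post); (10,3,at); (13,3,at); (14,3,at); (15,4,at); (16,0,at); (17,3,at)
step 2: rule r1; match: 0->5, 1->0, 2->4, 3->16, 4->15; deleted nodes 15, 16; deleted edges (15,4,at); (16,0,at); added nodes (none); added edges (none); result: nodes: 0:pl, 2:pl, 3:pl, 4:pl, 5:x1, 6:x2, 8:x3, 10:m, 13:m, 14:m, 17:m edges: (0,5,pre); (2,8,pre); (4,5,pre); (4,6,pre); (6,0,post); (6,3,post); (8,3,post); (10,3,at); (13,3,at); (14,3,at); (17,3,at)
final:
nodes: 0:pl, 2:pl, 3:pl, 4:pl, 5:x1, 6:x2, 8:x3, 10:m, 13:m, 14:m, 17:m
edges: (0,5,pre); (2,8,pre); (4,5,pre); (4,6,pre); (6,0,post); (6,3,post); (8,3,post); (10,3,at); (13,3,at); (14,3,at); (17,3,at)


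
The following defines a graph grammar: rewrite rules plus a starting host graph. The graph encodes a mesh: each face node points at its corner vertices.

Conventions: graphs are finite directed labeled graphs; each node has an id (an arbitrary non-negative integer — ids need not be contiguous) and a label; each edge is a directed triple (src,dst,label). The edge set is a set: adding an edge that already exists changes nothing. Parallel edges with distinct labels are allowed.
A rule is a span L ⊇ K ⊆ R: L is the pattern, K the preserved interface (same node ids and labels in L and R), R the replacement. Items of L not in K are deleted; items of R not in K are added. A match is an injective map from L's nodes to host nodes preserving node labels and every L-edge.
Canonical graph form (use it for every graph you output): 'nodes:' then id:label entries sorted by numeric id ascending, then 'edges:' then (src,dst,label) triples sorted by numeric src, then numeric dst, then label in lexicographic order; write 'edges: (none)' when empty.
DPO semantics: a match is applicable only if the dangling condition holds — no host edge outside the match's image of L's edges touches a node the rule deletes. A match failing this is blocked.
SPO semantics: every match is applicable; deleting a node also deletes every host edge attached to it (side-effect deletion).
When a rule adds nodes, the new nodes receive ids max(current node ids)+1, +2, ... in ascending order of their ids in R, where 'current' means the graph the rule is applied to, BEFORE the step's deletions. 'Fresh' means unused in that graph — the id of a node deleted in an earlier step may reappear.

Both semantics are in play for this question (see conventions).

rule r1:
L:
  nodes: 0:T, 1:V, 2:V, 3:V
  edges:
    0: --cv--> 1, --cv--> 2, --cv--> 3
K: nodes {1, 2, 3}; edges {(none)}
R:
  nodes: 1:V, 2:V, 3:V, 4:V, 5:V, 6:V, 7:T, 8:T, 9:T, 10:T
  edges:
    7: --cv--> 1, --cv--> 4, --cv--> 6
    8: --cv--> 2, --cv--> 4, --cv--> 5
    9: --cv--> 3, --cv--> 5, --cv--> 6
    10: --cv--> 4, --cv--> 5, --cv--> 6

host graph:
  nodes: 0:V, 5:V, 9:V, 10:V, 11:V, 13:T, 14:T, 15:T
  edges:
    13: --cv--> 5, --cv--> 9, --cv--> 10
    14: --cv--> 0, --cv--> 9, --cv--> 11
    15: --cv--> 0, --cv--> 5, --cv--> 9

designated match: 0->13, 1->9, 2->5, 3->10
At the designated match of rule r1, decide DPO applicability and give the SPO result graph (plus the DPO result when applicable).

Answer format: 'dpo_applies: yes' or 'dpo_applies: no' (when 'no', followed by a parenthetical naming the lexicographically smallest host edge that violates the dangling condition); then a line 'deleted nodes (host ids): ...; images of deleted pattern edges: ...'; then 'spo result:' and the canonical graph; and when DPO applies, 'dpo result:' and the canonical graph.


dpo_applies: yes
deleted nodes (host ids): 13; images of deleted pattern edges: (13,5,cv); (13,9,cv); (13,10,cv)
spo result:
nodes: 0:V, 5:V, 9:V, 10:V, 11:V, 14:T, 15:T, 16:V, 17:V, 18:V, 19:T, 20:T, 21:T, 22:T
edges: (14,0,cv); (14,9,cv); (14,11,cv); (15,0,cv); (15,5,cv); (15,9,cv); (19,9,cv); (19,16,cv); (19,18,cv); (20,5,cv); (20,16,cv); (20,17,cv); (21,10,cv); (21,17,cv); (21,18,cv); (22,16,cv); (22,17,cv); (22,18,cv)
dpo result:
nodes: 0:V, 5:V, 9:V, 10:V, 11:V, 14:T, 15:T, 16:V, 17:V, 18:V, 19:T, 20:T, 21:T, 22:T
edges: (14,0,cv); (14,9,cv); (14,11,cv); (15,0,cv); (15,5,cv); (15,9,cv); (19,9,cv); (19,16,cv); (19,18,cv); (20,5,cv); (20,16,cv); (20,17,cv); (21,10,cv); (21,17,cv); (21,18,cv); (22,16,cv); (22,17,cv); (22,18,cv)


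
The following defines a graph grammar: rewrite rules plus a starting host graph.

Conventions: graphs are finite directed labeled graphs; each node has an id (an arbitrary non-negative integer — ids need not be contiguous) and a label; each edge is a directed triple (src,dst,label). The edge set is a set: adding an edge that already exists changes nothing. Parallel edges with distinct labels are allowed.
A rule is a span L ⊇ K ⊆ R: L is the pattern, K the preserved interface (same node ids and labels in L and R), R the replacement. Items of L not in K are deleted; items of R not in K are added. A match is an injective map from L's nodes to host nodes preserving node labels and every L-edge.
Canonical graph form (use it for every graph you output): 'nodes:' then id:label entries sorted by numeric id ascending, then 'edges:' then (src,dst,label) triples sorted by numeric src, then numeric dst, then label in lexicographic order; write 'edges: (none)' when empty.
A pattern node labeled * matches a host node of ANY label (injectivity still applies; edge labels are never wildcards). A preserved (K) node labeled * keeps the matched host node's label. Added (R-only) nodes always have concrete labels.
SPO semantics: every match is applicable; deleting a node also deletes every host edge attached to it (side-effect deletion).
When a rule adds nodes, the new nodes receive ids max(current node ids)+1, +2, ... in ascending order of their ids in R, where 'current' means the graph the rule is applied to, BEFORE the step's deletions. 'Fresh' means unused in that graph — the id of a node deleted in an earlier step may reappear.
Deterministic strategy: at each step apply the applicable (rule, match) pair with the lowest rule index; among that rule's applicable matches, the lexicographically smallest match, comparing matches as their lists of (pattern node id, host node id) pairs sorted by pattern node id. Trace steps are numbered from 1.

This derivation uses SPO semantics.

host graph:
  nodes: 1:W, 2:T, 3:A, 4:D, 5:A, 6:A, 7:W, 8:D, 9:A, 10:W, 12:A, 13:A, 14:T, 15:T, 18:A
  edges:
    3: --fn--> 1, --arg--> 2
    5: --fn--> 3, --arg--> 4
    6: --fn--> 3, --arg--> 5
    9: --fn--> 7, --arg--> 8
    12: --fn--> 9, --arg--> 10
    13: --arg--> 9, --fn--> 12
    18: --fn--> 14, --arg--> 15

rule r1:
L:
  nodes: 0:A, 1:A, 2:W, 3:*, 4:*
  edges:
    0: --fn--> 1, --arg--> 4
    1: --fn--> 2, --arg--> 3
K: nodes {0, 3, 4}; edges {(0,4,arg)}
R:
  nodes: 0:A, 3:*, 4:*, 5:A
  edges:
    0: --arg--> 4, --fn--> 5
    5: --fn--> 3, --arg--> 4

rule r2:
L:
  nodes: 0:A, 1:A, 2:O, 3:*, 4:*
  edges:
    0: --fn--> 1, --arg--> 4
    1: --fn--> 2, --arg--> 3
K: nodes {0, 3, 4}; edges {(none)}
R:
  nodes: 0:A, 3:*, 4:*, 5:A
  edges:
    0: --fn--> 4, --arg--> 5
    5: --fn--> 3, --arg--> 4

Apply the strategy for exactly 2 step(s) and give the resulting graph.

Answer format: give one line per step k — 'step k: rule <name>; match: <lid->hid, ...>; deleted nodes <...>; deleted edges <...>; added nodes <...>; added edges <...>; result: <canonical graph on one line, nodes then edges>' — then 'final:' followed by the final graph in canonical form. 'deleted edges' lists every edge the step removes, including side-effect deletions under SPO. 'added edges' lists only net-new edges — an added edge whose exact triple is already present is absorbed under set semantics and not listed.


step 1: rule r1; match: 0->5, 1->3, 2->1, 3->2, 4->4; deleted nodes 1, 3; deleted edges (3,1,fn); (3,2,arg); (5,3,fn); (6,3,fn); added nodes 19; added edges (5,19,fn); (19,2,fn); (19,4,arg); result: nodes: 2:T, 4:D, 5:A, 6:A, 7:W, 8:D, 9:A, 10:W, 12:A, 13:A, 14:T, 15:T, 18:A, 19:A edges: (5,4,arg); (5,19,fn); (6,5,arg); (9,7,fn); (9,8,arg); (12,9,fn); (12,10,arg); (13,9,arg); (13,12,fn); (18,14,fn); (18,15,arg); (19,2,fn); (19,4,arg)
step 2: rule r1; match: 0->12, 1->9, 2->7, 3->8, 4->10; deleted nodes 7, 9; deleted edges (9,7,fn); (9,8,arg); (12,9,fn); (13,9,arg); added nodes 20; added edges (12,20,fn); (20,8,fn); (20,10,arg); result: nodes: 2:T, 4:D, 5:A, 6:A, 8:D, 10:W, 12:A, 13:A, 14:T, 15:T, 18:A, 19:A, 20:A edges: (5,4,arg); (5,19,fn); (6,5,arg); (12,10,arg); (12,20,fn); (13,12,fn); (18,14,fn); (18,15,arg); (19,2,fn); (19,4,arg); (20,8,fn); (20,10,arg)
final:
nodes: 2:T, 4:D, 5:A, 6:A, 8:D, 10:W, 12:A, 13:A, 14:T, 15:T, 18:A, 19:A, 20:A
edges: (5,4,arg); (5,19,fn); (6,5,arg); (12,10,arg); (12,20,fn); (13,12,fn); (18,14,fn); (18,15,arg); (19,2,fn); (19,4,arg); (20,8,fn); (20,10,arg)


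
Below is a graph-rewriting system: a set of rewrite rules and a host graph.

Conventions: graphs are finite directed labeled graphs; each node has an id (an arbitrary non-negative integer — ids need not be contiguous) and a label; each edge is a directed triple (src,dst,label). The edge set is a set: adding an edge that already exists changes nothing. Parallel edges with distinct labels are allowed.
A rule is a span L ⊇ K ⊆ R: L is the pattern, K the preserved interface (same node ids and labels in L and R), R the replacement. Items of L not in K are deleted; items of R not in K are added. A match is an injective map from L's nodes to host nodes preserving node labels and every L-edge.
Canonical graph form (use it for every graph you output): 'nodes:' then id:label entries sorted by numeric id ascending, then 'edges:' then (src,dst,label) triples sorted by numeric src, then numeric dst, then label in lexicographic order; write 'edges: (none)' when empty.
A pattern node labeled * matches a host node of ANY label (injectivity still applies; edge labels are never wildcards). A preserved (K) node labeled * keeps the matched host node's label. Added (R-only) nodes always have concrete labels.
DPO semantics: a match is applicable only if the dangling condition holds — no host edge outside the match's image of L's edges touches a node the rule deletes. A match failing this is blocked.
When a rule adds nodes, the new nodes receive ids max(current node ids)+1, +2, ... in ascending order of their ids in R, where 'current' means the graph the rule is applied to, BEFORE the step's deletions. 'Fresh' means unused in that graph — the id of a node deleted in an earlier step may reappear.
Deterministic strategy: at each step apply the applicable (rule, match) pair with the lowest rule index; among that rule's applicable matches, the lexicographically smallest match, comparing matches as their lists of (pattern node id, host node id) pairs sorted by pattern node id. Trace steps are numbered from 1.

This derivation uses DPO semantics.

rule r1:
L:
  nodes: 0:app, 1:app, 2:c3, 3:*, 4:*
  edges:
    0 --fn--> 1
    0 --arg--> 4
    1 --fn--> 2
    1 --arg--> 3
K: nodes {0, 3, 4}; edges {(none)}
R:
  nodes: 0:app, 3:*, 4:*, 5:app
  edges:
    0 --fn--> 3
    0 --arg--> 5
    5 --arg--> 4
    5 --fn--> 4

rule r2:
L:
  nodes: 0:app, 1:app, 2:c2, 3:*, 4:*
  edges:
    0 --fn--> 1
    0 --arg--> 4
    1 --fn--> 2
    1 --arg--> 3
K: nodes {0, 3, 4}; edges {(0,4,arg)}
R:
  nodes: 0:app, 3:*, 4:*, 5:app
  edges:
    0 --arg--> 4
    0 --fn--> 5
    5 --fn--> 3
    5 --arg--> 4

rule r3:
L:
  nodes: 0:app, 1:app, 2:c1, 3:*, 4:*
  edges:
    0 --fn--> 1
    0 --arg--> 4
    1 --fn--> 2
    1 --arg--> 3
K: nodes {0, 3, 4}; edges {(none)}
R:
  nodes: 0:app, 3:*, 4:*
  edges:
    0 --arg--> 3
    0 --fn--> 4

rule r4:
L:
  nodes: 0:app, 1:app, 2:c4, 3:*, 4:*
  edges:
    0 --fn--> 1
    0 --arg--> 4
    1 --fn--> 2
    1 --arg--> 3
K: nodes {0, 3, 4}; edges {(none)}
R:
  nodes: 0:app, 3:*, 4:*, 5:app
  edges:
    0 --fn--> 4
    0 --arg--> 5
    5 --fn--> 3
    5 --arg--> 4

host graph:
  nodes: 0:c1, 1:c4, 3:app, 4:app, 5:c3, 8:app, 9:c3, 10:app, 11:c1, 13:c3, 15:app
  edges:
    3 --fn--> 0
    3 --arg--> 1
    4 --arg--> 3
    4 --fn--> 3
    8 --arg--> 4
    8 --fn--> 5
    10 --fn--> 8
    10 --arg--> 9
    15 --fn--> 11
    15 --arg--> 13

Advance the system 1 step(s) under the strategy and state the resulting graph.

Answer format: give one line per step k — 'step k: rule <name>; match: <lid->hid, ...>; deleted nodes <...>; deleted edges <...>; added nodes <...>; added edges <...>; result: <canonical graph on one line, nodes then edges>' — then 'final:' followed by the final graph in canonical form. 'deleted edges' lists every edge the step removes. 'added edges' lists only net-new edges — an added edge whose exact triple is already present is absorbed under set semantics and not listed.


step 1: rule r1; match: 0->10, 1->8, 2->5, 3->4, 4->9; deleted nodes 5, 8; deleted edges (8,4,arg); (8,5,fn); (10,8,fn); (10,9,arg); added nodes 16; added edges (10,4,fn); (10,16,arg); (16,9,arg); (16,9,fn); result: nodes: 0:c1, 1:c4, 3:app, 4:app, 9:c3, 10:app, 11:c1, 13:c3, 15:app, 16:app edges: (3,0,fn); (3,1,arg); (4,3,arg); (4,3,fn); (10,4,fn); (10,16,arg); (15,11,fn); (15,13,arg); (16,9,arg); (16,9,fn)
final:
nodes: 0:c1, 1:c4, 3:app, 4:app, 9:c3, 10:app, 11:c1, 13:c3, 15:app, 16:app
edges: (3,0,fn); (3,1,arg); (4,3,arg); (4,3,fn); (10,4,fn); (10,16,arg); (15,11,fn); (15,13,arg); (16,9,arg); (16,9,fn)


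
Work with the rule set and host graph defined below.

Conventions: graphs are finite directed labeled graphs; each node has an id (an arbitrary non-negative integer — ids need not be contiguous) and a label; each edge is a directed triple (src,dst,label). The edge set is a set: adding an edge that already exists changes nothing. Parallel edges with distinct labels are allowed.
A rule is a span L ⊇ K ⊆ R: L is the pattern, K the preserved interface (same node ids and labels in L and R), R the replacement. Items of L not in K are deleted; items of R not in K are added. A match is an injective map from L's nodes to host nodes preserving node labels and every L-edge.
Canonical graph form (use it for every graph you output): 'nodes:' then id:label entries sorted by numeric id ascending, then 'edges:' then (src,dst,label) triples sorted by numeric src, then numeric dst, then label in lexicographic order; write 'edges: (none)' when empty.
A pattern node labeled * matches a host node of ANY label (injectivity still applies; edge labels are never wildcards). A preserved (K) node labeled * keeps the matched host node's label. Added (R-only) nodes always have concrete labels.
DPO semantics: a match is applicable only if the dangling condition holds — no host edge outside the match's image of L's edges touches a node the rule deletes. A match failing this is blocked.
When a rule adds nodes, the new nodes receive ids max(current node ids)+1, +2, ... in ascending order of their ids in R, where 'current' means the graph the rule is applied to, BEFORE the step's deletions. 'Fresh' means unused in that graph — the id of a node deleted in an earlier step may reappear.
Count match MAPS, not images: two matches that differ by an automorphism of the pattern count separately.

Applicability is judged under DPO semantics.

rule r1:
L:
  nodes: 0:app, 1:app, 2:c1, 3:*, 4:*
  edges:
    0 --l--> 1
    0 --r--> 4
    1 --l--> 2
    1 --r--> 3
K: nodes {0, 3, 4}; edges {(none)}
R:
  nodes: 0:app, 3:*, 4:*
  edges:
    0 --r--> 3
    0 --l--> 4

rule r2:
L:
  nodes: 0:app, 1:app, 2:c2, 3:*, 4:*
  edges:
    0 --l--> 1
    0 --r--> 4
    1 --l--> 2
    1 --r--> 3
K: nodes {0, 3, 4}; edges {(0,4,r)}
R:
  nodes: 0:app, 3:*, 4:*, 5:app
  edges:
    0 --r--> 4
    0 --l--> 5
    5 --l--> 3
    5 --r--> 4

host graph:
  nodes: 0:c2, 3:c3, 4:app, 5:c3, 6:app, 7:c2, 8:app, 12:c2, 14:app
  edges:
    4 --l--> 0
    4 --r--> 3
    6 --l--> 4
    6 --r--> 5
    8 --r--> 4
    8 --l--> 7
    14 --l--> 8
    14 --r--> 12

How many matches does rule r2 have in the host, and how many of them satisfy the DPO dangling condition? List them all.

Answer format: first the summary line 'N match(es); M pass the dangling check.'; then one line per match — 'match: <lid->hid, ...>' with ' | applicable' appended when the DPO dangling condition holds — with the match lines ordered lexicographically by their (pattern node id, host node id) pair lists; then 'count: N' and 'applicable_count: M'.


2 match(es); 1 pass the dangling check.
match: 0->6, 1->4, 2->0, 3->3, 4->5
match: 0->14, 1->8, 2->7, 3->4, 4->12 | applicable
count: 2
applicable_count: 1


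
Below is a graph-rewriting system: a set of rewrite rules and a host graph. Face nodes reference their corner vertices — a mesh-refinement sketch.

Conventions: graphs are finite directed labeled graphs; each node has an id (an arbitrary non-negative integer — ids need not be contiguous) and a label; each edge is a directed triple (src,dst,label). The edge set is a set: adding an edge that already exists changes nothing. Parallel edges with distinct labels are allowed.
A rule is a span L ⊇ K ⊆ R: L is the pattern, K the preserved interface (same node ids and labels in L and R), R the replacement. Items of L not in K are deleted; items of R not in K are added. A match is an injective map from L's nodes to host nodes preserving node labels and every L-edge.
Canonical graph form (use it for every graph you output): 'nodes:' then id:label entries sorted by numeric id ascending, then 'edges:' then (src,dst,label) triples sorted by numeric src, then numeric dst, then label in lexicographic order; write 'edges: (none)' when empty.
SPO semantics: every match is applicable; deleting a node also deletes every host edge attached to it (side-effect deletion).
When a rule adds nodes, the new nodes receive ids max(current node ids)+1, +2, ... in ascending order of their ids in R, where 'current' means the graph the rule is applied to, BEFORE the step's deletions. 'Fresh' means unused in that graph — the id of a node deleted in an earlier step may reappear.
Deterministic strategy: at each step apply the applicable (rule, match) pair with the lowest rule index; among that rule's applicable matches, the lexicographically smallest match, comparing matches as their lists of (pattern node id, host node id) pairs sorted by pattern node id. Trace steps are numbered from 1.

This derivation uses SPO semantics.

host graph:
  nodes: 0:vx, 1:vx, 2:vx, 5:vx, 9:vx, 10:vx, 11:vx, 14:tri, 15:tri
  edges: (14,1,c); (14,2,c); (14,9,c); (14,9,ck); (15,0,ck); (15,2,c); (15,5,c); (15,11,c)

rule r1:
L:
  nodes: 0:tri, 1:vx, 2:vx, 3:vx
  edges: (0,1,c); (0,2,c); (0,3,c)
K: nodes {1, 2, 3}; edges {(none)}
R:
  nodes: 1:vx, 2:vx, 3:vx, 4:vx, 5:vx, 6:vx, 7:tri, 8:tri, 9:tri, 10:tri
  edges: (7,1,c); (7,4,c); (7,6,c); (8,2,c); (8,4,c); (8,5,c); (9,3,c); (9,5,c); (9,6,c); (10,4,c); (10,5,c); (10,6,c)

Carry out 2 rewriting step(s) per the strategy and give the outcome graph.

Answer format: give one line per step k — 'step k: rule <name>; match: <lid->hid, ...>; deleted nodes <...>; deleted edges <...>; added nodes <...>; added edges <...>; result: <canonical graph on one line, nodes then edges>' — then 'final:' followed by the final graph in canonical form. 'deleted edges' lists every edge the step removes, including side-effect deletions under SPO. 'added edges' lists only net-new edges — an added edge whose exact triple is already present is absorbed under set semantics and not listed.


step 1: rule r1; match: 0->14, 1->1, 2->2, 3->9; deleted nodes 14; deleted edges (14,1,c); (14,2,c); (14,9,c); (14,9,ck); added nodes 16, 17, 18, 19, 20, 21, 22; added edges (19,1,c); (19,16,c); (19,18,c); (20,2,c); (20,16,c); (20,17,c); (21,9,c); (21,17,c); (21,18,c); (22,16,c); (22,17,c); (22,18,c); result: nodes: 0:vx, 1:vx, 2:vx, 5:vx, 9:vx, 10:vx, 11:vx, 15:tri, 16:vx, 17:vx, 18:vx, 19:tri, 20:tri, 21:tri, 22:tri edges: (15,0,ck); (15,2,c); (15,5,c); (15,11,c); (19,1,c); (19,16,c); (19,18,c); (20,2,c); (20,16,c); (20,17,c); (21,9,c); (21,17,c); (21,18,c); (22,16,c); (22,17,c); (22,18,c)
step 2: rule r1; match: 0->15, 1->2, 2->5, 3->11; deleted nodes 15; deleted edges (15,0,ck); (15,2,c); (15,5,c); (15,11,c); added nodes 23, 24, 25, 26, 27, 28, 29; added edges (26,2,c); (26,23,c); (26,25,c); (27,5,c); (27,23,c); (27,24,c); (28,11,c); (28,24,c); (28,25,c); (29,23,c); (29,24,c); (29,25,c); result: nodes: 0:vx, 1:vx, 2:vx, 5:vx, 9:vx, 10:vx, 11:vx, 16:vx, 17:vx, 18:vx, 19:tri, 20:tri, 21:tri, 22:tri, 23:vx, 24:vx, 25:vx, 26:tri, 27:tri, 28:tri, 29:tri edges: (19,1,c); (19,16,c); (19,18,c); (20,2,c); (20,16,c); (20,17,c); (21,9,c); (21,17,c); (21,18,c); (22,16,c); (22,17,c); (22,18,c); (26,2,c); (26,23,c); (26,25,c); (27,5,c); (27,23,c); (27,24,c); (28,11,c); (28,24,c); (28,25,c); (29,23,c); (29,24,c); (29,25,c)
final:
nodes: 0:vx, 1:vx, 2:vx, 5:vx, 9:vx, 10:vx, 11:vx, 16:vx, 17:vx, 18:vx, 19:tri, 20:tri, 21:tri, 22:tri, 23:vx, 24:vx, 25:vx, 26:tri, 27:tri, 28:tri, 29:tri
edges: (19,1,c); (19,16,c); (19,18,c); (20,2,c); (20,16,c); (20,17,c); (21,9,c); (21,17,c); (21,18,c); (22,16,c); (22,17,c); (22,18,c); (26,2,c); (26,23,c); (26,25,c); (27,5,c); (27,23,c); (27,24,c); (28,11,c); (28,24,c); (28,25,c); (29,23,c); (29,24,c); (29,25,c)
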